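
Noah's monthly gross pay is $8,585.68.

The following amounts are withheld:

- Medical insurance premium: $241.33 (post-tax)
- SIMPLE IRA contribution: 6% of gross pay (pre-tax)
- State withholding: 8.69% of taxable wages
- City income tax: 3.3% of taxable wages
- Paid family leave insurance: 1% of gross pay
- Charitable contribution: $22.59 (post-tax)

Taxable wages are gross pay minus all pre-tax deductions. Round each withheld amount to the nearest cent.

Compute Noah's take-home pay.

$6,753.10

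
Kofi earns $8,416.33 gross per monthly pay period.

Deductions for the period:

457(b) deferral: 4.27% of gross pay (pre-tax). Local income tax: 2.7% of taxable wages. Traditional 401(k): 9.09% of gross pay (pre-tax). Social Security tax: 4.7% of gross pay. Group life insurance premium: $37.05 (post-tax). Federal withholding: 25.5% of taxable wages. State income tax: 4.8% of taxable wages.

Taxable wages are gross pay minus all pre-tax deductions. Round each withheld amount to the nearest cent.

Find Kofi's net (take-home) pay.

$4,452.96

457(b) deferral: $8,416.33 × 0.0427 = $359.38
Traditional 401(k): $8,416.33 × 0.0909 = $765.04
Pre-tax total = $359.38 + $765.04 = $1,124.42
Taxable wages = $8,416.33 − $1,124.42 = $7,291.91
State income tax: $7,291.91 × 0.048 = $350.01
Local income tax: $7,291.91 × 0.027 = $196.88
Federal withholding: $7,291.91 × 0.255 = $1,859.44
Social Security tax: $8,416.33 × 0.047 = $395.57
Group life insurance premium: $37.05
Total deductions = $359.38 + $765.04 + $350.01 + $196.88 + $1,859.44 + $395.57 + $37.05 = $3,963.37
Net pay = $8,416.33 − $3,963.37 = $4,452.96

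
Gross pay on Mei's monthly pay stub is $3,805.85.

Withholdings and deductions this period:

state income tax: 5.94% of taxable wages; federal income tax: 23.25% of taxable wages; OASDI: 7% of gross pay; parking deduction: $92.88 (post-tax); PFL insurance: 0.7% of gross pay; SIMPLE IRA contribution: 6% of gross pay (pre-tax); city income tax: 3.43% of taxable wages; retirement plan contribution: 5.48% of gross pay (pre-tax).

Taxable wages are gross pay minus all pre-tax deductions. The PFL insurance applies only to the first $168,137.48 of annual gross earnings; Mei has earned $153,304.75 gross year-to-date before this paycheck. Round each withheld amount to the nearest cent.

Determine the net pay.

$1,884.06

Retirement plan contribution: $3,805.85 × 0.0548 = $208.56
SIMPLE IRA contribution: $3,805.85 × 0.06 = $228.35
Pre-tax total = $208.56 + $228.35 = $436.91
Taxable wages = $3,805.85 − $436.91 = $3,368.94
State income tax: $3,368.94 × 0.0594 = $200.12
City income tax: $3,368.94 × 0.0343 = $115.55
Federal income tax: $3,368.94 × 0.2325 = $783.28
OASDI: $3,805.85 × 0.07 = $266.41
PFL insurance: cap not yet reached, full $3,805.85 is subject → $3,805.85 × 0.007 = $26.64
Parking deduction: $92.88
Total deductions = $208.56 + $228.35 + $200.12 + $115.55 + $783.28 + $266.41 + $26.64 + $92.88 = $1,921.79
Net pay = $3,805.85 − $1,921.79 = $1,884.06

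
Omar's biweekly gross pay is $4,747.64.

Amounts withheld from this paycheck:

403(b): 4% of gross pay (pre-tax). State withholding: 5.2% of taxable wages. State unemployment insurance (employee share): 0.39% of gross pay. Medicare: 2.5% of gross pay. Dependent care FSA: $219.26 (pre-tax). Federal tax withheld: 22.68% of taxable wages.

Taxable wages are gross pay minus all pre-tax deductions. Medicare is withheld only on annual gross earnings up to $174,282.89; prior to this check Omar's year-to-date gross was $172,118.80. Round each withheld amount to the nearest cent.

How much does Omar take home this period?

Dependent care FSA: $219.26
403(b): $4,747.64 × 0.04 = $189.91
Pre-tax total = $219.26 + $189.91 = $409.17
Taxable wages = $4,747.64 − $409.17 = $4,338.47
Federal tax withheld: $4,338.47 × 0.2268 = $983.96
State withholding: $4,338.47 × 0.052 = $225.60
State unemployment insurance (employee share): $4,747.64 × 0.0039 = $18.52
Medicare: only $174,282.89 − $172,118.80 = $2,164.09 of this check is subject → $2,164.09 × 0.025 = $54.10
Total deductions = $219.26 + $189.91 + $983.96 + $225.60 + $18.52 + $54.10 = $1,691.35
Net pay = $4,747.64 − $1,691.35 = $3,056.29

$3,056.29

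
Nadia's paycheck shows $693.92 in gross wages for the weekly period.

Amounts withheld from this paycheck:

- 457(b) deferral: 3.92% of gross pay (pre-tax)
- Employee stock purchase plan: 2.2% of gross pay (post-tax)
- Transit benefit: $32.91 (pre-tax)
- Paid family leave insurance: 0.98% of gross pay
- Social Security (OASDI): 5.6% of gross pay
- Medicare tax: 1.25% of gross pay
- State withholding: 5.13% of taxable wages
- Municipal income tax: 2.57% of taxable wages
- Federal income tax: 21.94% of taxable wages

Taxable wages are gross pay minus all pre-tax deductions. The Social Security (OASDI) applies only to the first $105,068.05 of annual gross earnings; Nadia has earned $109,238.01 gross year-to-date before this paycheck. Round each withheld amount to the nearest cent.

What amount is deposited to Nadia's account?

$415.21

457(b) deferral: $693.92 × 0.0392 = $27.20
Transit benefit: $32.91
Pre-tax total = $27.20 + $32.91 = $60.11
Taxable wages = $693.92 − $60.11 = $633.81
Federal income tax: $633.81 × 0.2194 = $139.06
Municipal income tax: $633.81 × 0.0257 = $16.29
State withholding: $633.81 × 0.0513 = $32.51
Medicare tax: $693.92 × 0.0125 = $8.67
Paid family leave insurance: $693.92 × 0.0098 = $6.80
Social Security (OASDI): annual cap $105,068.05 already reached (YTD $109,238.01), so $0.00
Employee stock purchase plan: $693.92 × 0.022 = $15.27
Total deductions = $27.20 + $32.91 + $139.06 + $16.29 + $32.51 + $8.67 + $6.80 + $0.00 + $15.27 = $278.71
Net pay = $693.92 − $278.71 = $415.21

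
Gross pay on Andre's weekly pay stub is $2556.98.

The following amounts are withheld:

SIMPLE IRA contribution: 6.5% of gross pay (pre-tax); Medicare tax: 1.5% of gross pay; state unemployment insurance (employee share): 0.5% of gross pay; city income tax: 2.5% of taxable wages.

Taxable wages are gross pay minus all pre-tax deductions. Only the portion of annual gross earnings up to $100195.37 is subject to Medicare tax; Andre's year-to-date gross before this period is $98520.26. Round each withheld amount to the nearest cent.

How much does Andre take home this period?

$2293.10

SIMPLE IRA contribution: $2556.98 × 0.065 = $166.20
Taxable wages = $2556.98 − $166.20 = $2390.78
City income tax: $2390.78 × 0.025 = $59.77
Medicare tax: only $100195.37 − $98520.26 = $1675.11 of this check is subject → $1675.11 × 0.015 = $25.13
State unemployment insurance (employee share): $2556.98 × 0.005 = $12.78
Total deductions = $166.20 + $59.77 + $25.13 + $12.78 = $263.88
Net pay = $2556.98 − $263.88 = $2293.10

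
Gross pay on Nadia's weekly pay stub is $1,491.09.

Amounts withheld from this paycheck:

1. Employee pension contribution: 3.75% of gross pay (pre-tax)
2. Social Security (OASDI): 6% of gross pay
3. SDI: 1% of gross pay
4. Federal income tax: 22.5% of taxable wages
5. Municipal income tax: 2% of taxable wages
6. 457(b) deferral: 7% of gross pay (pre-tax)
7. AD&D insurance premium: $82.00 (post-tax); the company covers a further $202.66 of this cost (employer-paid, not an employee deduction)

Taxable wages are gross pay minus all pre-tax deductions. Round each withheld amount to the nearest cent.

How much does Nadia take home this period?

$818.36

Employee pension contribution: $1,491.09 × 0.0375 = $55.92
457(b) deferral: $1,491.09 × 0.07 = $104.38
Pre-tax total = $55.92 + $104.38 = $160.30
Taxable wages = $1,491.09 − $160.30 = $1,330.79
Municipal income tax: $1,330.79 × 0.02 = $26.62
Federal income tax: $1,330.79 × 0.225 = $299.43
Social Security (OASDI): $1,491.09 × 0.06 = $89.47
SDI: $1,491.09 × 0.01 = $14.91
AD&D insurance premium: $82.00
(Employer's $202.66 toward AD&D insurance premium is not withheld from the employee.)
Total deductions = $55.92 + $104.38 + $26.62 + $299.43 + $89.47 + $14.91 + $82.00 = $672.73
Net pay = $1,491.09 − $672.73 = $818.36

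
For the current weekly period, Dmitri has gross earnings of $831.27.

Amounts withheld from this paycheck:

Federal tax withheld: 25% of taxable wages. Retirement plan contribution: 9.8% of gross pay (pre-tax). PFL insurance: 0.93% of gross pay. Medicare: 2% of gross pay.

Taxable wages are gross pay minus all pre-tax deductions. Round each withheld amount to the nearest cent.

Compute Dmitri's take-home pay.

$538.00

Retirement plan contribution: $831.27 × 0.098 = $81.46
Taxable wages = $831.27 − $81.46 = $749.81
Federal tax withheld: $749.81 × 0.25 = $187.45
PFL insurance: $831.27 × 0.0093 = $7.73
Medicare: $831.27 × 0.02 = $16.63
Total deductions = $81.46 + $187.45 + $7.73 + $16.63 = $293.27
Net pay = $831.27 − $293.27 = $538.00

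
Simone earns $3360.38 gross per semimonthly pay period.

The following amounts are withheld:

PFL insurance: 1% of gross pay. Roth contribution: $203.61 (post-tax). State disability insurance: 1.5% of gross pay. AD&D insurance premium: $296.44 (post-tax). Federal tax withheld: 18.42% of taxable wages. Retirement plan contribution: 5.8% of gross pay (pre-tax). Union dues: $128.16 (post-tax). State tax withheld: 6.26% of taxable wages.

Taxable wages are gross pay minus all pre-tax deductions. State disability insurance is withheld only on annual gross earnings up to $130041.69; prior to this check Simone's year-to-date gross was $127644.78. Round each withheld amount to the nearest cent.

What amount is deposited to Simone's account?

Retirement plan contribution: $3360.38 × 0.058 = $194.90
Taxable wages = $3360.38 − $194.90 = $3165.48
Federal tax withheld: $3165.48 × 0.1842 = $583.08
State tax withheld: $3165.48 × 0.0626 = $198.16
State disability insurance: only $130041.69 − $127644.78 = $2396.91 of this check is subject → $2396.91 × 0.015 = $35.95
PFL insurance: $3360.38 × 0.01 = $33.60
Roth contribution: $203.61
Union dues: $128.16
AD&D insurance premium: $296.44
Total deductions = $194.90 + $583.08 + $198.16 + $35.95 + $33.60 + $203.61 + $128.16 + $296.44 = $1673.90
Net pay = $3360.38 − $1673.90 = $1686.48

$1686.48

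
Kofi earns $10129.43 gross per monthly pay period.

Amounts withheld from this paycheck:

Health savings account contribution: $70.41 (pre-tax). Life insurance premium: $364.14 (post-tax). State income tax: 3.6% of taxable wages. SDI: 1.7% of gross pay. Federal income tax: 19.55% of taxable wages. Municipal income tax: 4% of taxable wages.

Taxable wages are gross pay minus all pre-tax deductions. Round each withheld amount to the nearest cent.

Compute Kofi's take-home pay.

Health savings account contribution: $70.41
Taxable wages = $10129.43 − $70.41 = $10059.02
State income tax: $10059.02 × 0.036 = $362.12
Municipal income tax: $10059.02 × 0.04 = $402.36
Federal income tax: $10059.02 × 0.1955 = $1966.54
SDI: $10129.43 × 0.017 = $172.20
Life insurance premium: $364.14
Total deductions = $70.41 + $362.12 + $402.36 + $1966.54 + $172.20 + $364.14 = $3337.77
Net pay = $10129.43 − $3337.77 = $6791.66

$6791.66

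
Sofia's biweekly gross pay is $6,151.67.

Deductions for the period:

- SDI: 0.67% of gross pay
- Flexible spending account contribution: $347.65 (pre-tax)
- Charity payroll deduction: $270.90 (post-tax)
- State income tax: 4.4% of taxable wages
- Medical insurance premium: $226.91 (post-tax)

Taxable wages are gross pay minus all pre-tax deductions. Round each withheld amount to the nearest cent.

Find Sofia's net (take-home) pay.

Flexible spending account contribution: $347.65
Taxable wages = $6,151.67 − $347.65 = $5,804.02
State income tax: $5,804.02 × 0.044 = $255.38
SDI: $6,151.67 × 0.0067 = $41.22
Medical insurance premium: $226.91
Charity payroll deduction: $270.90
Total deductions = $347.65 + $255.38 + $41.22 + $226.91 + $270.90 = $1,142.06
Net pay = $6,151.67 − $1,142.06 = $5,009.61

$5,009.61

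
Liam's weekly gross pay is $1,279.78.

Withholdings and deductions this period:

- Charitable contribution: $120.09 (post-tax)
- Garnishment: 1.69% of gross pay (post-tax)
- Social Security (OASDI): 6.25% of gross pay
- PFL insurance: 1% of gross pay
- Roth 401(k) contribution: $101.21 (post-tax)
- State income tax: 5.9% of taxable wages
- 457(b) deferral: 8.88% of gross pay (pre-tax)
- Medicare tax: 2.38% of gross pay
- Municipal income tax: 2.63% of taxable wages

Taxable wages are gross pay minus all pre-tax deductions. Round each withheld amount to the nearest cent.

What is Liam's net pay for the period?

$700.49

457(b) deferral: $1,279.78 × 0.0888 = $113.64
Taxable wages = $1,279.78 − $113.64 = $1,166.14
Municipal income tax: $1,166.14 × 0.0263 = $30.67
State income tax: $1,166.14 × 0.059 = $68.80
PFL insurance: $1,279.78 × 0.01 = $12.80
Social Security (OASDI): $1,279.78 × 0.0625 = $79.99
Medicare tax: $1,279.78 × 0.0238 = $30.46
Garnishment: $1,279.78 × 0.0169 = $21.63
Roth 401(k) contribution: $101.21
Charitable contribution: $120.09
Total deductions = $113.64 + $30.67 + $68.80 + $12.80 + $79.99 + $30.46 + $21.63 + $101.21 + $120.09 = $579.29
Net pay = $1,279.78 − $579.29 = $700.49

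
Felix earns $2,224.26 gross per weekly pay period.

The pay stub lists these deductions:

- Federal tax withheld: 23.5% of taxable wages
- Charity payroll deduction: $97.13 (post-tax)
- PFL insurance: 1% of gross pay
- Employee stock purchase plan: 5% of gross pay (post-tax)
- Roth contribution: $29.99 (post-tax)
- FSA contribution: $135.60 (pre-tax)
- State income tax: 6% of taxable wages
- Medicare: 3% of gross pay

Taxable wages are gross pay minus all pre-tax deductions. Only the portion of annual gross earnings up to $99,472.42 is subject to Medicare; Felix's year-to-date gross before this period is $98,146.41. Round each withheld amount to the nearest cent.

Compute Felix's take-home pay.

FSA contribution: $135.60
Taxable wages = $2,224.26 − $135.60 = $2,088.66
State income tax: $2,088.66 × 0.06 = $125.32
Federal tax withheld: $2,088.66 × 0.235 = $490.84
Medicare: only $99,472.42 − $98,146.41 = $1,326.01 of this check is subject → $1,326.01 × 0.03 = $39.78
PFL insurance: $2,224.26 × 0.01 = $22.24
Employee stock purchase plan: $2,224.26 × 0.05 = $111.21
Charity payroll deduction: $97.13
Roth contribution: $29.99
Total deductions = $135.60 + $125.32 + $490.84 + $39.78 + $22.24 + $111.21 + $97.13 + $29.99 = $1,052.11
Net pay = $2,224.26 − $1,052.11 = $1,172.15

$1,172.15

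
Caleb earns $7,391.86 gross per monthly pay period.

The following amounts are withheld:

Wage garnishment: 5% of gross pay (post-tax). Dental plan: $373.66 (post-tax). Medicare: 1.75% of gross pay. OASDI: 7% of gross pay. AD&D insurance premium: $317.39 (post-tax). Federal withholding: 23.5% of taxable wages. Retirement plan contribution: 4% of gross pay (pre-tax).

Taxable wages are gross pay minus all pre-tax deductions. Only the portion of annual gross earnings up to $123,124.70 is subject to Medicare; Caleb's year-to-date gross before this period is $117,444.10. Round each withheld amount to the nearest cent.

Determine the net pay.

$3,751.11

Retirement plan contribution: $7,391.86 × 0.04 = $295.67
Taxable wages = $7,391.86 − $295.67 = $7,096.19
Federal withholding: $7,096.19 × 0.235 = $1,667.60
OASDI: $7,391.86 × 0.07 = $517.43
Medicare: only $123,124.70 − $117,444.10 = $5,680.60 of this check is subject → $5,680.60 × 0.0175 = $99.41
Dental plan: $373.66
AD&D insurance premium: $317.39
Wage garnishment: $7,391.86 × 0.05 = $369.59
Total deductions = $295.67 + $1,667.60 + $517.43 + $99.41 + $373.66 + $317.39 + $369.59 = $3,640.75
Net pay = $7,391.86 − $3,640.75 = $3,751.11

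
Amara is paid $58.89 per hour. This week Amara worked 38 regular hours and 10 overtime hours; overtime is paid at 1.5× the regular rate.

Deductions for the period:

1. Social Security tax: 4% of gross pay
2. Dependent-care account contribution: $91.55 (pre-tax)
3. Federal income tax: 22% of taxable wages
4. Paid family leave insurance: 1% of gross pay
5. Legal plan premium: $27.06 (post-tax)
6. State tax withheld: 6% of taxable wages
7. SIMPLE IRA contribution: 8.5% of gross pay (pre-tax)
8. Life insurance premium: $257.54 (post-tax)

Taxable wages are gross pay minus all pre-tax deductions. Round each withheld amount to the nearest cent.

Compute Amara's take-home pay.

$1,549.65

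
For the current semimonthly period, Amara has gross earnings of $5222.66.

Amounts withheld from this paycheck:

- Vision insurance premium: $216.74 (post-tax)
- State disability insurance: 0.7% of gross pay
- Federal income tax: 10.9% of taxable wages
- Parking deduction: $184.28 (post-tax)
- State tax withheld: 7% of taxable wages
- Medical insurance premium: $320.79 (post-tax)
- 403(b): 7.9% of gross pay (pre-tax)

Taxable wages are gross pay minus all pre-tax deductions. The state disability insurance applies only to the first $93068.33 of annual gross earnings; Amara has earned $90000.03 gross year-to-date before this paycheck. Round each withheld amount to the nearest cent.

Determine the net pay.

403(b): $5222.66 × 0.079 = $412.59
Taxable wages = $5222.66 − $412.59 = $4810.07
Federal income tax: $4810.07 × 0.109 = $524.30
State tax withheld: $4810.07 × 0.07 = $336.70
State disability insurance: only $93068.33 − $90000.03 = $3068.30 of this check is subject → $3068.30 × 0.007 = $21.48
Vision insurance premium: $216.74
Medical insurance premium: $320.79
Parking deduction: $184.28
Total deductions = $412.59 + $524.30 + $336.70 + $21.48 + $216.74 + $320.79 + $184.28 = $2016.88
Net pay = $5222.66 − $2016.88 = $3205.78

$3205.78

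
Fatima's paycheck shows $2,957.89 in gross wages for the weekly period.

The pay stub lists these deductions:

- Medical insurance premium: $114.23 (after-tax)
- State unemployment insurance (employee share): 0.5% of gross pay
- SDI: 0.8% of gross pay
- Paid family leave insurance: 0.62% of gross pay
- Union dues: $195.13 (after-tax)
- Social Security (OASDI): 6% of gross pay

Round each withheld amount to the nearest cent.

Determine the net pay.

Social Security (OASDI): $2,957.89 × 0.06 = $177.47
State unemployment insurance (employee share): $2,957.89 × 0.005 = $14.79
Paid family leave insurance: $2,957.89 × 0.0062 = $18.34
SDI: $2,957.89 × 0.008 = $23.66
Union dues: $195.13
Medical insurance premium: $114.23
Total deductions = $177.47 + $14.79 + $18.34 + $23.66 + $195.13 + $114.23 = $543.62
Net pay = $2,957.89 − $543.62 = $2,414.27

$2,414.27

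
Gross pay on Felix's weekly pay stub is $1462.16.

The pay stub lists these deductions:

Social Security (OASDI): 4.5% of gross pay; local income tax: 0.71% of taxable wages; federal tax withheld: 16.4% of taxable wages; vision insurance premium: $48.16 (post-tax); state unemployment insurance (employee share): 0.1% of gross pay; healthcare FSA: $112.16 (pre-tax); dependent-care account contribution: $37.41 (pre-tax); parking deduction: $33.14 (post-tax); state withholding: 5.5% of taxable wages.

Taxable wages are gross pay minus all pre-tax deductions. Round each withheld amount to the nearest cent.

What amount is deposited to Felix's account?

Healthcare FSA: $112.16
Dependent-care account contribution: $37.41
Pre-tax total = $112.16 + $37.41 = $149.57
Taxable wages = $1462.16 − $149.57 = $1312.59
State withholding: $1312.59 × 0.055 = $72.19
Federal tax withheld: $1312.59 × 0.164 = $215.26
Local income tax: $1312.59 × 0.0071 = $9.32
Social Security (OASDI): $1462.16 × 0.045 = $65.80
State unemployment insurance (employee share): $1462.16 × 0.001 = $1.46
Vision insurance premium: $48.16
Parking deduction: $33.14
Total deductions = $112.16 + $37.41 + $72.19 + $215.26 + $9.32 + $65.80 + $1.46 + $48.16 + $33.14 = $594.90
Net pay = $1462.16 − $594.90 = $867.26

$867.26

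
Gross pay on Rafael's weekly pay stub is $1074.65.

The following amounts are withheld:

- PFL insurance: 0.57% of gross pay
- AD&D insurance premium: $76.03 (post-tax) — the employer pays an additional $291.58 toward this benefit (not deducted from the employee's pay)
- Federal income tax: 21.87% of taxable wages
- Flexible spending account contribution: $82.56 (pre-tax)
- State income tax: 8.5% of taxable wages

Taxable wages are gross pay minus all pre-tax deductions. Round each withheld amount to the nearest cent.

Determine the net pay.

$608.63

Flexible spending account contribution: $82.56
Taxable wages = $1074.65 − $82.56 = $992.09
State income tax: $992.09 × 0.085 = $84.33
Federal income tax: $992.09 × 0.2187 = $216.97
PFL insurance: $1074.65 × 0.0057 = $6.13
AD&D insurance premium: $76.03
(Employer's $291.58 toward AD&D insurance premium is not withheld from the employee.)
Total deductions = $82.56 + $84.33 + $216.97 + $6.13 + $76.03 = $466.02
Net pay = $1074.65 − $466.02 = $608.63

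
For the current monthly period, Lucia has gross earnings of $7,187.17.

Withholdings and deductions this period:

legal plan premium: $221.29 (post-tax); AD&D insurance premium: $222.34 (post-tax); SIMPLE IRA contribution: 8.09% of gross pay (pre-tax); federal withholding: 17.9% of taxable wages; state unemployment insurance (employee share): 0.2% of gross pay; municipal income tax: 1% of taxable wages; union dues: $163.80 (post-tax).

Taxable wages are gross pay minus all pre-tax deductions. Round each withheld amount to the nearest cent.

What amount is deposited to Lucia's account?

SIMPLE IRA contribution: $7,187.17 × 0.0809 = $581.44
Taxable wages = $7,187.17 − $581.44 = $6,605.73
Federal withholding: $6,605.73 × 0.179 = $1,182.43
Municipal income tax: $6,605.73 × 0.01 = $66.06
State unemployment insurance (employee share): $7,187.17 × 0.002 = $14.37
Union dues: $163.80
Legal plan premium: $221.29
AD&D insurance premium: $222.34
Total deductions = $581.44 + $1,182.43 + $66.06 + $14.37 + $163.80 + $221.29 + $222.34 = $2,451.73
Net pay = $7,187.17 − $2,451.73 = $4,735.44

$4,735.44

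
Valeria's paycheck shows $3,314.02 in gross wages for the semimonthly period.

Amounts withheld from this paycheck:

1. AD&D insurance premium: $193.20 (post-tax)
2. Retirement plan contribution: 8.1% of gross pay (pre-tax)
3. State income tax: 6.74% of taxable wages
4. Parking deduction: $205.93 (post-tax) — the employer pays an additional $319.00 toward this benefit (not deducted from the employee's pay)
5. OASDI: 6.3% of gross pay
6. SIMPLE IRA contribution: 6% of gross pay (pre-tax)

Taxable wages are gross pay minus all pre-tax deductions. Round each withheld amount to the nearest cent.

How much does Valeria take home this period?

$2,046.96

SIMPLE IRA contribution: $3,314.02 × 0.06 = $198.84
Retirement plan contribution: $3,314.02 × 0.081 = $268.44
Pre-tax total = $198.84 + $268.44 = $467.28
Taxable wages = $3,314.02 − $467.28 = $2,846.74
State income tax: $2,846.74 × 0.0674 = $191.87
OASDI: $3,314.02 × 0.063 = $208.78
Parking deduction: $205.93
AD&D insurance premium: $193.20
(Employer's $319.00 toward parking deduction is not withheld from the employee.)
Total deductions = $198.84 + $268.44 + $191.87 + $208.78 + $205.93 + $193.20 = $1,267.06
Net pay = $3,314.02 − $1,267.06 = $2,046.96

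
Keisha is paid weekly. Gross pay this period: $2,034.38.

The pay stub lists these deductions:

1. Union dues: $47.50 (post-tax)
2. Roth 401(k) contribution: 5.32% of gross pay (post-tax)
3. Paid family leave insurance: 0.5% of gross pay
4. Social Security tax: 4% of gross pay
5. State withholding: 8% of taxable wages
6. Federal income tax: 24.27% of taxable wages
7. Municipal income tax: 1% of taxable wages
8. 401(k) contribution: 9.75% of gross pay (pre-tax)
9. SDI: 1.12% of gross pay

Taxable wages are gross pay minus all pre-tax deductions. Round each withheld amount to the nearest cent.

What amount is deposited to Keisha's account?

$955.12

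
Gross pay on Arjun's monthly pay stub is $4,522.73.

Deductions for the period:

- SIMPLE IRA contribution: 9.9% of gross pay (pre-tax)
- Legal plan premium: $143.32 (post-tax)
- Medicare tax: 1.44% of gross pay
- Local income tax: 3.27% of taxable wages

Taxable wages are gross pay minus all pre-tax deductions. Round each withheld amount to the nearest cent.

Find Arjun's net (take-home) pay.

$3,733.28

SIMPLE IRA contribution: $4,522.73 × 0.099 = $447.75
Taxable wages = $4,522.73 − $447.75 = $4,074.98
Local income tax: $4,074.98 × 0.0327 = $133.25
Medicare tax: $4,522.73 × 0.0144 = $65.13
Legal plan premium: $143.32
Total deductions = $447.75 + $133.25 + $65.13 + $143.32 = $789.45
Net pay = $4,522.73 − $789.45 = $3,733.28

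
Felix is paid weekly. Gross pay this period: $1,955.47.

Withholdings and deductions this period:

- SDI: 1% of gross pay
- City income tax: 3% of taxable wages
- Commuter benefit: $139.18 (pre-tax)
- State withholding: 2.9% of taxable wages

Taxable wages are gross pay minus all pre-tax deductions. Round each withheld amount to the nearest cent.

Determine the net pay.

Commuter benefit: $139.18
Taxable wages = $1,955.47 − $139.18 = $1,816.29
State withholding: $1,816.29 × 0.029 = $52.67
City income tax: $1,816.29 × 0.03 = $54.49
SDI: $1,955.47 × 0.01 = $19.55
Total deductions = $139.18 + $52.67 + $54.49 + $19.55 = $265.89
Net pay = $1,955.47 − $265.89 = $1,689.58

$1,689.58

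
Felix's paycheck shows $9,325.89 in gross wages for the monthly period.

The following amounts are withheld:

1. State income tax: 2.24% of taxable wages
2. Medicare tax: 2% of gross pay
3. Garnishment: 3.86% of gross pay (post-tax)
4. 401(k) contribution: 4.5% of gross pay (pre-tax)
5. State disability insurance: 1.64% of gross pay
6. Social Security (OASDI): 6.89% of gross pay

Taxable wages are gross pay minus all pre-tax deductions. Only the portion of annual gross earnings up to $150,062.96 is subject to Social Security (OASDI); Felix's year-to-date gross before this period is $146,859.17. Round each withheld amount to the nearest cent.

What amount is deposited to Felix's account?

401(k) contribution: $9,325.89 × 0.045 = $419.67
Taxable wages = $9,325.89 − $419.67 = $8,906.22
State income tax: $8,906.22 × 0.0224 = $199.50
Medicare tax: $9,325.89 × 0.02 = $186.52
State disability insurance: $9,325.89 × 0.0164 = $152.94
Social Security (OASDI): only $150,062.96 − $146,859.17 = $3,203.79 of this check is subject → $3,203.79 × 0.0689 = $220.74
Garnishment: $9,325.89 × 0.0386 = $359.98
Total deductions = $419.67 + $199.50 + $186.52 + $152.94 + $220.74 + $359.98 = $1,539.35
Net pay = $9,325.89 − $1,539.35 = $7,786.54

$7,786.54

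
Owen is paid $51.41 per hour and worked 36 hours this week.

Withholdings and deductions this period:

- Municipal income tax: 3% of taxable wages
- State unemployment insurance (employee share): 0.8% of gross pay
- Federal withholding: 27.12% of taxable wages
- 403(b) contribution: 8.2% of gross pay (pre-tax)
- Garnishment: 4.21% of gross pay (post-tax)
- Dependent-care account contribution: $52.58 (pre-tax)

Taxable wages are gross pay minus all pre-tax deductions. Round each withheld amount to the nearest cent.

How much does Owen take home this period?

Gross pay: 36 × $51.41 = $1850.76
403(b) contribution: $1850.76 × 0.082 = $151.76
Dependent-care account contribution: $52.58
Pre-tax total = $151.76 + $52.58 = $204.34
Taxable wages = $1850.76 − $204.34 = $1646.42
Federal withholding: $1646.42 × 0.2712 = $446.51
Municipal income tax: $1646.42 × 0.03 = $49.39
State unemployment insurance (employee share): $1850.76 × 0.008 = $14.81
Garnishment: $1850.76 × 0.0421 = $77.92
Total deductions = $151.76 + $52.58 + $446.51 + $49.39 + $14.81 + $77.92 = $792.97
Net pay = $1850.76 − $792.97 = $1057.79

$1057.79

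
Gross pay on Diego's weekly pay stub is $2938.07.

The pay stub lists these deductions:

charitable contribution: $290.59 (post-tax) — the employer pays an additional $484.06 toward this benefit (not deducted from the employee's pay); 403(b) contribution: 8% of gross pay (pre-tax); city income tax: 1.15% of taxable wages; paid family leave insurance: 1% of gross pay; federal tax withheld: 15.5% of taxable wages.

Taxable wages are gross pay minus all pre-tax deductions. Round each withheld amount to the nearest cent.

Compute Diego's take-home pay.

$1933.00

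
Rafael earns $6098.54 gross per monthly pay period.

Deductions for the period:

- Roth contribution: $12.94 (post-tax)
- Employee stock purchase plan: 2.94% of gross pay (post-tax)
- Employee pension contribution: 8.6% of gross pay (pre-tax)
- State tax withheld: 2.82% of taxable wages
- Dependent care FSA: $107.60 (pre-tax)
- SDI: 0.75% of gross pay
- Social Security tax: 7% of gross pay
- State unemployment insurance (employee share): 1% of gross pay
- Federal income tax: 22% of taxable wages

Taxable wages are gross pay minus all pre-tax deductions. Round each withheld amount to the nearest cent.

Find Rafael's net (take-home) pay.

Dependent care FSA: $107.60
Employee pension contribution: $6098.54 × 0.086 = $524.47
Pre-tax total = $107.60 + $524.47 = $632.07
Taxable wages = $6098.54 − $632.07 = $5466.47
State tax withheld: $5466.47 × 0.0282 = $154.15
Federal income tax: $5466.47 × 0.22 = $1202.62
Social Security tax: $6098.54 × 0.07 = $426.90
State unemployment insurance (employee share): $6098.54 × 0.01 = $60.99
SDI: $6098.54 × 0.0075 = $45.74
Employee stock purchase plan: $6098.54 × 0.0294 = $179.30
Roth contribution: $12.94
Total deductions = $107.60 + $524.47 + $154.15 + $1202.62 + $426.90 + $60.99 + $45.74 + $179.30 + $12.94 = $2714.71
Net pay = $6098.54 − $2714.71 = $3383.83

$3383.83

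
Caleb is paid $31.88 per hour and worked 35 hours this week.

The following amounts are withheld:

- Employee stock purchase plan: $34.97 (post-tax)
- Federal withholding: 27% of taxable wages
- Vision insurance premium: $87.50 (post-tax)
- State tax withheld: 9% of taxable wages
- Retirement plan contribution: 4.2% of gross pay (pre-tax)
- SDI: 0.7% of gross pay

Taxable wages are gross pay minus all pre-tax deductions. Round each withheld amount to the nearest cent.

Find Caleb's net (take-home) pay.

$553.85

Gross pay: 35 × $31.88 = $1115.80
Retirement plan contribution: $1115.80 × 0.042 = $46.86
Taxable wages = $1115.80 − $46.86 = $1068.94
State tax withheld: $1068.94 × 0.09 = $96.20
Federal withholding: $1068.94 × 0.27 = $288.61
SDI: $1115.80 × 0.007 = $7.81
Vision insurance premium: $87.50
Employee stock purchase plan: $34.97
Total deductions = $46.86 + $96.20 + $288.61 + $7.81 + $87.50 + $34.97 = $561.95
Net pay = $1115.80 − $561.95 = $553.85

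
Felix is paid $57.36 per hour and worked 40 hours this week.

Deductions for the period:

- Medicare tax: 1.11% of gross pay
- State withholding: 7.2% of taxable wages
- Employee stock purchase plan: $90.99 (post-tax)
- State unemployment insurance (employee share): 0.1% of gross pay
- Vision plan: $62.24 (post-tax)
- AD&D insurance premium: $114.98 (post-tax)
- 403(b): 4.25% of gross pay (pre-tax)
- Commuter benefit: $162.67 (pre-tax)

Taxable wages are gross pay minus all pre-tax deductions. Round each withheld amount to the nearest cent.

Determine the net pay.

Gross pay: 40 × $57.36 = $2,294.40
403(b): $2,294.40 × 0.0425 = $97.51
Commuter benefit: $162.67
Pre-tax total = $97.51 + $162.67 = $260.18
Taxable wages = $2,294.40 − $260.18 = $2,034.22
State withholding: $2,034.22 × 0.072 = $146.46
State unemployment insurance (employee share): $2,294.40 × 0.001 = $2.29
Medicare tax: $2,294.40 × 0.0111 = $25.47
Vision plan: $62.24
AD&D insurance premium: $114.98
Employee stock purchase plan: $90.99
Total deductions = $97.51 + $162.67 + $146.46 + $2.29 + $25.47 + $62.24 + $114.98 + $90.99 = $702.61
Net pay = $2,294.40 − $702.61 = $1,591.79

$1,591.79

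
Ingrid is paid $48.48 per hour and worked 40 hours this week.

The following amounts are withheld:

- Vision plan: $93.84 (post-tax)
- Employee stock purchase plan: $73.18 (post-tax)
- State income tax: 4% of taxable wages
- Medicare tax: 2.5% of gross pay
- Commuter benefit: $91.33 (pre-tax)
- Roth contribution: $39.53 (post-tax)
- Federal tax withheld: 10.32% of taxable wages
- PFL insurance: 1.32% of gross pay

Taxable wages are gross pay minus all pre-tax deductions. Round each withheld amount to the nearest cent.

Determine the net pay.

$1302.63

Gross pay: 40 × $48.48 = $1939.20
Commuter benefit: $91.33
Taxable wages = $1939.20 − $91.33 = $1847.87
State income tax: $1847.87 × 0.04 = $73.91
Federal tax withheld: $1847.87 × 0.1032 = $190.70
PFL insurance: $1939.20 × 0.0132 = $25.60
Medicare tax: $1939.20 × 0.025 = $48.48
Vision plan: $93.84
Roth contribution: $39.53
Employee stock purchase plan: $73.18
Total deductions = $91.33 + $73.91 + $190.70 + $25.60 + $48.48 + $93.84 + $39.53 + $73.18 = $636.57
Net pay = $1939.20 − $636.57 = $1302.63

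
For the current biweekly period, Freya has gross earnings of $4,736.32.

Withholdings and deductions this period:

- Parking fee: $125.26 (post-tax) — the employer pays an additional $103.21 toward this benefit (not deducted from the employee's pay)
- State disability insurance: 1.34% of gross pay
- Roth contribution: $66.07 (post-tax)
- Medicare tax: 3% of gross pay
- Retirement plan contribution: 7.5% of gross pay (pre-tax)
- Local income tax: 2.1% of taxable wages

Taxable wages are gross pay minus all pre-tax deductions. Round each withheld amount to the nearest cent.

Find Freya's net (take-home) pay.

$3,892.21

Retirement plan contribution: $4,736.32 × 0.075 = $355.22
Taxable wages = $4,736.32 − $355.22 = $4,381.10
Local income tax: $4,381.10 × 0.021 = $92.00
Medicare tax: $4,736.32 × 0.03 = $142.09
State disability insurance: $4,736.32 × 0.0134 = $63.47
Roth contribution: $66.07
Parking fee: $125.26
(Employer's $103.21 toward parking fee is not withheld from the employee.)
Total deductions = $355.22 + $92.00 + $142.09 + $63.47 + $66.07 + $125.26 = $844.11
Net pay = $4,736.32 − $844.11 = $3,892.21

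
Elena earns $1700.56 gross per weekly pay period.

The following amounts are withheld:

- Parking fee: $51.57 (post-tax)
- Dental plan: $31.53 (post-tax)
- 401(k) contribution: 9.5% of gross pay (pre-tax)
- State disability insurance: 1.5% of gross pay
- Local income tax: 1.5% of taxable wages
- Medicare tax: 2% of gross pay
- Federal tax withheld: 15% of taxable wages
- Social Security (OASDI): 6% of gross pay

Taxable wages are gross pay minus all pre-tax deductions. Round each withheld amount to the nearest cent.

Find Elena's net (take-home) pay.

$1040.42

401(k) contribution: $1700.56 × 0.095 = $161.55
Taxable wages = $1700.56 − $161.55 = $1539.01
Federal tax withheld: $1539.01 × 0.15 = $230.85
Local income tax: $1539.01 × 0.015 = $23.09
Social Security (OASDI): $1700.56 × 0.06 = $102.03
Medicare tax: $1700.56 × 0.02 = $34.01
State disability insurance: $1700.56 × 0.015 = $25.51
Parking fee: $51.57
Dental plan: $31.53
Total deductions = $161.55 + $230.85 + $23.09 + $102.03 + $34.01 + $25.51 + $51.57 + $31.53 = $660.14
Net pay = $1700.56 − $660.14 = $1040.42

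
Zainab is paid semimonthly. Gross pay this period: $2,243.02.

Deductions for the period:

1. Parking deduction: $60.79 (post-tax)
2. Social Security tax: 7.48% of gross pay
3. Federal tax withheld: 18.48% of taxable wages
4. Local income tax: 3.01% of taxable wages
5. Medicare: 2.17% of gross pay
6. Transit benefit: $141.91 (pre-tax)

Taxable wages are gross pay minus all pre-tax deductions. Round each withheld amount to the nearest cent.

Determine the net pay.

Transit benefit: $141.91
Taxable wages = $2,243.02 − $141.91 = $2,101.11
Local income tax: $2,101.11 × 0.0301 = $63.24
Federal tax withheld: $2,101.11 × 0.1848 = $388.29
Medicare: $2,243.02 × 0.0217 = $48.67
Social Security tax: $2,243.02 × 0.0748 = $167.78
Parking deduction: $60.79
Total deductions = $141.91 + $63.24 + $388.29 + $48.67 + $167.78 + $60.79 = $870.68
Net pay = $2,243.02 − $870.68 = $1,372.34

$1,372.34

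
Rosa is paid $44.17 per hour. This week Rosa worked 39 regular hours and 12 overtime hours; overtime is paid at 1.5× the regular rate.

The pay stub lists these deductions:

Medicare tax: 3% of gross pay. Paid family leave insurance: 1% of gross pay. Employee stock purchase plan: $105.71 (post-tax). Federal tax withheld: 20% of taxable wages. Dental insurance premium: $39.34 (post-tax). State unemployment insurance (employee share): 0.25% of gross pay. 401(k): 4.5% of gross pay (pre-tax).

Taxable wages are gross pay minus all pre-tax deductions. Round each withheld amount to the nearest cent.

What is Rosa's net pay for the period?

Regular pay: 39 × $44.17 = $1722.63
Overtime pay: 12 × $44.17 × 1.5 = $795.06
Gross pay = $1722.63 + $795.06 = $2517.69
401(k): $2517.69 × 0.045 = $113.30
Taxable wages = $2517.69 − $113.30 = $2404.39
Federal tax withheld: $2404.39 × 0.2 = $480.88
Medicare tax: $2517.69 × 0.03 = $75.53
State unemployment insurance (employee share): $2517.69 × 0.0025 = $6.29
Paid family leave insurance: $2517.69 × 0.01 = $25.18
Employee stock purchase plan: $105.71
Dental insurance premium: $39.34
Total deductions = $113.30 + $480.88 + $75.53 + $6.29 + $25.18 + $105.71 + $39.34 = $846.23
Net pay = $2517.69 − $846.23 = $1671.46

$1671.46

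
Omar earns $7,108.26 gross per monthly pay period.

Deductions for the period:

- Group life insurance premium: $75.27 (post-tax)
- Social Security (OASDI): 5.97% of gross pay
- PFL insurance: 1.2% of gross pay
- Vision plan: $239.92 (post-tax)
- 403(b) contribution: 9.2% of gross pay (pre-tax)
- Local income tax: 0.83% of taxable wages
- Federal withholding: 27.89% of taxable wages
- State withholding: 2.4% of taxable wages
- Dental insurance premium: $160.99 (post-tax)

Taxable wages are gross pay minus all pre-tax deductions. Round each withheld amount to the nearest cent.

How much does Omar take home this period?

$3,459.89

403(b) contribution: $7,108.26 × 0.092 = $653.96
Taxable wages = $7,108.26 − $653.96 = $6,454.30
Local income tax: $6,454.30 × 0.0083 = $53.57
State withholding: $6,454.30 × 0.024 = $154.90
Federal withholding: $6,454.30 × 0.2789 = $1,800.10
PFL insurance: $7,108.26 × 0.012 = $85.30
Social Security (OASDI): $7,108.26 × 0.0597 = $424.36
Group life insurance premium: $75.27
Dental insurance premium: $160.99
Vision plan: $239.92
Total deductions = $653.96 + $53.57 + $154.90 + $1,800.10 + $85.30 + $424.36 + $75.27 + $160.99 + $239.92 = $3,648.37
Net pay = $7,108.26 − $3,648.37 = $3,459.89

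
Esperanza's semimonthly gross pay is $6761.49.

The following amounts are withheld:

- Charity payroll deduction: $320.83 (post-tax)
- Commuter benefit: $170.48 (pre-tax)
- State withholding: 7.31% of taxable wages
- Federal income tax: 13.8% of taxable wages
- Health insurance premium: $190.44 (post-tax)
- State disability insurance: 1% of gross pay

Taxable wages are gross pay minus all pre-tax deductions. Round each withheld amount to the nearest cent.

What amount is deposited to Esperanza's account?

Commuter benefit: $170.48
Taxable wages = $6761.49 − $170.48 = $6591.01
State withholding: $6591.01 × 0.0731 = $481.80
Federal income tax: $6591.01 × 0.138 = $909.56
State disability insurance: $6761.49 × 0.01 = $67.61
Health insurance premium: $190.44
Charity payroll deduction: $320.83
Total deductions = $170.48 + $481.80 + $909.56 + $67.61 + $190.44 + $320.83 = $2140.72
Net pay = $6761.49 − $2140.72 = $4620.77

$4620.77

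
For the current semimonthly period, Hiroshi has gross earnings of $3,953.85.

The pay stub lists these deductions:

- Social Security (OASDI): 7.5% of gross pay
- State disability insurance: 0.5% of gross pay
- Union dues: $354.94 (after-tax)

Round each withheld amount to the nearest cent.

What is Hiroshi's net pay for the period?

Social Security (OASDI): $3,953.85 × 0.075 = $296.54
State disability insurance: $3,953.85 × 0.005 = $19.77
Union dues: $354.94
Total deductions = $296.54 + $19.77 + $354.94 = $671.25
Net pay = $3,953.85 − $671.25 = $3,282.60

$3,282.60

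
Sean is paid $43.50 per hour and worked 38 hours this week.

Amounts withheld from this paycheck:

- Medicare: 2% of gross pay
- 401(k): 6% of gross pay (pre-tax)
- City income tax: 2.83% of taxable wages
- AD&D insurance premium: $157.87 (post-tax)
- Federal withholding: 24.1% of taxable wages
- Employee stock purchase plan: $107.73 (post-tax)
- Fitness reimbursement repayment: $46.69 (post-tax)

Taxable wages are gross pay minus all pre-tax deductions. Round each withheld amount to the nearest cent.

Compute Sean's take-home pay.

$790.03

Gross pay: 38 × $43.50 = $1,653.00
401(k): $1,653.00 × 0.06 = $99.18
Taxable wages = $1,653.00 − $99.18 = $1,553.82
City income tax: $1,553.82 × 0.0283 = $43.97
Federal withholding: $1,553.82 × 0.241 = $374.47
Medicare: $1,653.00 × 0.02 = $33.06
AD&D insurance premium: $157.87
Employee stock purchase plan: $107.73
Fitness reimbursement repayment: $46.69
Total deductions = $99.18 + $43.97 + $374.47 + $33.06 + $157.87 + $107.73 + $46.69 = $862.97
Net pay = $1,653.00 − $862.97 = $790.03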